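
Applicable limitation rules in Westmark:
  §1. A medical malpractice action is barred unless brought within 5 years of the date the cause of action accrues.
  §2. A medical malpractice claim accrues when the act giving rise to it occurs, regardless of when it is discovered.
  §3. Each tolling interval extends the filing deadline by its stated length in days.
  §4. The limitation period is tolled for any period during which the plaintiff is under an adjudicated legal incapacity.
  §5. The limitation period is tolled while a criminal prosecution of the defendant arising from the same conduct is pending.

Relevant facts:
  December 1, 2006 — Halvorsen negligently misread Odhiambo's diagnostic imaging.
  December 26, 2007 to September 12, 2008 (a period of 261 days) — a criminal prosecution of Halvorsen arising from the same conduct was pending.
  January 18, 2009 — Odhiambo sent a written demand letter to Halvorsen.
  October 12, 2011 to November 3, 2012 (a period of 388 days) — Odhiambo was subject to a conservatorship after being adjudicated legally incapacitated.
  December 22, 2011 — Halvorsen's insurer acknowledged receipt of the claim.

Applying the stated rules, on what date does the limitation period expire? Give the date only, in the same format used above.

September 10, 2013

The claim accrued on December 1, 2006, when the wrongful act occurred.
The untolled deadline — 5 years after December 1, 2006 — is December 1, 2011.
The pending criminal prosecution from December 26, 2007 to September 12, 2008 tolled the period for 261 days, extending the deadline to August 18, 2012.
The plaintiff's legal incapacity from October 12, 2011 to November 3, 2012 tolled the period for 388 days, extending the deadline to September 10, 2013.
None of the other events listed affects the running of the period under the stated rules.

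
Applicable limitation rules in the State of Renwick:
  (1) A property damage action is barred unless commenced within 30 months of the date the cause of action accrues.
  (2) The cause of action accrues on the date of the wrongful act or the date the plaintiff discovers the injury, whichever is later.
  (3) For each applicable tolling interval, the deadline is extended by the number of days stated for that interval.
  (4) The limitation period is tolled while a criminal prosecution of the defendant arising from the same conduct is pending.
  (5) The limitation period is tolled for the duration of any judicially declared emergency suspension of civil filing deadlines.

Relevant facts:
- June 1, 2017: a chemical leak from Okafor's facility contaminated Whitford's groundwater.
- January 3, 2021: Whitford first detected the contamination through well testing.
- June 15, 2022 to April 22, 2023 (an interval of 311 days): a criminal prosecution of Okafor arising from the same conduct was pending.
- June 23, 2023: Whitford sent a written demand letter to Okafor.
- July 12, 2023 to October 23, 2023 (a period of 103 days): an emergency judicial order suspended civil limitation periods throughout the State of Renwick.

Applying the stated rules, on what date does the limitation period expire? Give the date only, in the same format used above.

August 20, 2024

The claim accrued on January 3, 2021 — the later of the June 1, 2017 act and the January 3, 2021 discovery.
The untolled deadline — 30 months after January 3, 2021 — is July 3, 2023.
The period was tolled for 311 days by the pending criminal prosecution (June 15, 2022 to April 22, 2023), pushing the deadline to May 9, 2024.
The emergency suspension of filing deadlines from July 12, 2023 to October 23, 2023 tolled the period for 103 days, extending the deadline to August 20, 2024.
None of the other events listed affects the running of the period under the stated rules.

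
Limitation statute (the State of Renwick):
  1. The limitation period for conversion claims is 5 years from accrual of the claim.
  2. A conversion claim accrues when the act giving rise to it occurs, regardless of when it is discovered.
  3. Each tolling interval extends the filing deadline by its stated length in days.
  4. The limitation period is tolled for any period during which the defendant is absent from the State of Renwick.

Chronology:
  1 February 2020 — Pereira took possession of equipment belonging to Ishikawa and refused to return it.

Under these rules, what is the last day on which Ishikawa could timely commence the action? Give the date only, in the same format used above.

1 February 2025

The claim accrued on 1 February 2020, when the wrongful act occurred.
The untolled deadline — 5 years after 1 February 2020 — is 1 February 2025.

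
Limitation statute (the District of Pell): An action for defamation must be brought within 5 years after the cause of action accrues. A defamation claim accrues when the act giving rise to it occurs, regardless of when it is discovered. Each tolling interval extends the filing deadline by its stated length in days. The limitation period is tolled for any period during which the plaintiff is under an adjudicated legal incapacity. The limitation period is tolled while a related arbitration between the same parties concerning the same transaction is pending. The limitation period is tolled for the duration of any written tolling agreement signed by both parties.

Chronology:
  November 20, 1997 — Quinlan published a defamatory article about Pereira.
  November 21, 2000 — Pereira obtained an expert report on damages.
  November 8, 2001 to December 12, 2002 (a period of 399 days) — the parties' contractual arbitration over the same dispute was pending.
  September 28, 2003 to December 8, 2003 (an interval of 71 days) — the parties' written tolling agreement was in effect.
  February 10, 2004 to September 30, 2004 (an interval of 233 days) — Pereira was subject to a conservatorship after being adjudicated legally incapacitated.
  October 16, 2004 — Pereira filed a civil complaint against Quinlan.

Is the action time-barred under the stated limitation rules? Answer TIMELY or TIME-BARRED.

TIMELY

The claim accrued on November 20, 1997, when the wrongful act occurred.
Adding the 5 years base period to November 20, 1997 gives a deadline of November 20, 2002, before any tolling.
The period was tolled for 399 days by the pending related arbitration (November 8, 2001 to December 12, 2002), pushing the deadline to December 24, 2003.
Because the written tolling agreement ran from September 28, 2003 to December 8, 2003, the deadline is extended by 71 days to March 4, 2004.
Because the plaintiff's legal incapacity ran from February 10, 2004 to September 30, 2004, the deadline is extended by 233 days to October 23, 2004.
Nothing else in the chronology tolls or restarts the period.
Filing on October 16, 2004 beat the October 23, 2004 deadline — the action is timely.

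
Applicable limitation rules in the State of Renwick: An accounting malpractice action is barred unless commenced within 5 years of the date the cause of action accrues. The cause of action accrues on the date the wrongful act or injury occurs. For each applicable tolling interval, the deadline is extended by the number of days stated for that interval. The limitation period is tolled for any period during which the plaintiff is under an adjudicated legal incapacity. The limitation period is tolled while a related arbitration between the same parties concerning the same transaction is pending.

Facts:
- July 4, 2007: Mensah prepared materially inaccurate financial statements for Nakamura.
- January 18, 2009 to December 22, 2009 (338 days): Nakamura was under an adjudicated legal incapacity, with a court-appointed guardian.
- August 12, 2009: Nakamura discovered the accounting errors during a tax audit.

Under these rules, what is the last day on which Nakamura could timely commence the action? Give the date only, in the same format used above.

Because the rule ties accrual to occurrence, the claim accrued on July 4, 2007, not on the August 12, 2009 discovery date.
The untolled deadline — 5 years after July 4, 2007 — is July 4, 2012.
Because the plaintiff's legal incapacity ran from January 18, 2009 to December 22, 2009, the deadline is extended by 338 days to June 7, 2013.

June 7, 2013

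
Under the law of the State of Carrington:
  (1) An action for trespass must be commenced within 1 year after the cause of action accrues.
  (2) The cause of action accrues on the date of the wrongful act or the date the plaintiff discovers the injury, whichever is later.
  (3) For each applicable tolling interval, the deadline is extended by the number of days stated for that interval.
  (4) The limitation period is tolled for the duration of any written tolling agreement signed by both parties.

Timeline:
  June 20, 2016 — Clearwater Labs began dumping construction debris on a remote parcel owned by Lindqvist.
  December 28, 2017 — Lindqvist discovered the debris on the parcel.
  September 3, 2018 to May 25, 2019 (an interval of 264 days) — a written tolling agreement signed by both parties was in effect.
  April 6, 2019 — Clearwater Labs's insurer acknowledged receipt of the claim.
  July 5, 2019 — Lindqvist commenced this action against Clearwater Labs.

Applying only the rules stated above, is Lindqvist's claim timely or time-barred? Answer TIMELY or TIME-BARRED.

TIMELY

Because discovery on December 28, 2017 post-dates the June 20, 2016 act, accrual under the later-of rule falls on December 28, 2017.
Adding the 1 year base period to December 28, 2017 gives a deadline of December 28, 2018, before any tolling.
Because the written tolling agreement ran from September 3, 2018 to May 25, 2019, the deadline is extended by 264 days to September 18, 2019.
Nothing else in the chronology tolls or restarts the period.
Filing on July 5, 2019 beat the September 18, 2019 deadline — the action is timely.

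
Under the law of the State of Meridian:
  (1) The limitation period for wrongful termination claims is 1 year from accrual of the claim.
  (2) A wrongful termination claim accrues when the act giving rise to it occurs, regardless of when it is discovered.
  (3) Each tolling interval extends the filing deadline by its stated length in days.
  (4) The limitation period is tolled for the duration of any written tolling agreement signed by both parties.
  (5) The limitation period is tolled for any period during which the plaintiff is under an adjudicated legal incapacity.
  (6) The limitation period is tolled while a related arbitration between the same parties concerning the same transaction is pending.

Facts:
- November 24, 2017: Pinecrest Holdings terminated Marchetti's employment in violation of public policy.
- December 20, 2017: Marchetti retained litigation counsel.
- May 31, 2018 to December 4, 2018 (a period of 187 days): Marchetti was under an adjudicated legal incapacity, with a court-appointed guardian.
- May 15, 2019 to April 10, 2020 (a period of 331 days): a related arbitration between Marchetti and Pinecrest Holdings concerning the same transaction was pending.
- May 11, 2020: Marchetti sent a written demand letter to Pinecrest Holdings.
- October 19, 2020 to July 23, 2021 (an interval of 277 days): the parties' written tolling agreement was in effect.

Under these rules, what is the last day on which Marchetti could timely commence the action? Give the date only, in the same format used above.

April 25, 2020

The limitation period began to run on November 24, 2017.
The untolled deadline — 1 year after November 24, 2017 — is November 24, 2018.
The period was tolled for 187 days by the plaintiff's legal incapacity (May 31, 2018 to December 4, 2018), pushing the deadline to May 30, 2019.
The pending related arbitration from May 15, 2019 to April 10, 2020 tolled the period for 331 days, extending the deadline to April 25, 2020.
By the time the written tolling agreement began on October 19, 2020, the limitation period had already expired on April 25, 2020; that interval cannot revive it.
None of the other events listed affects the running of the period under the stated rules.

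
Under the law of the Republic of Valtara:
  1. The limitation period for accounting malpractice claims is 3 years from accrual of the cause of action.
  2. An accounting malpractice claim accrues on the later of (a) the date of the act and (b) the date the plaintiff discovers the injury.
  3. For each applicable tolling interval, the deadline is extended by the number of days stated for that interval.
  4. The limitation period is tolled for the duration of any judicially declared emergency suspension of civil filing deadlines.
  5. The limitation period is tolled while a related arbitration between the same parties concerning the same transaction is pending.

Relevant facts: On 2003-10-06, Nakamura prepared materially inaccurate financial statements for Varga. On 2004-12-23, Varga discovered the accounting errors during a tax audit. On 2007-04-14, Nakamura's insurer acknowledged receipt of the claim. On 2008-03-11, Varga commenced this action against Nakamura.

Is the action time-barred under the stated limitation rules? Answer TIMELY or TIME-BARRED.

TIME-BARRED

Because discovery on 2004-12-23 post-dates the 2003-10-06 act, accrual under the later-of rule falls on 2004-12-23.
3 years from 2004-12-23 is 2007-12-23.
The other events in the timeline have no effect on the limitation period under the stated rules.
Filing on 2008-03-11 missed the 2007-12-23 deadline — the action is time-barred.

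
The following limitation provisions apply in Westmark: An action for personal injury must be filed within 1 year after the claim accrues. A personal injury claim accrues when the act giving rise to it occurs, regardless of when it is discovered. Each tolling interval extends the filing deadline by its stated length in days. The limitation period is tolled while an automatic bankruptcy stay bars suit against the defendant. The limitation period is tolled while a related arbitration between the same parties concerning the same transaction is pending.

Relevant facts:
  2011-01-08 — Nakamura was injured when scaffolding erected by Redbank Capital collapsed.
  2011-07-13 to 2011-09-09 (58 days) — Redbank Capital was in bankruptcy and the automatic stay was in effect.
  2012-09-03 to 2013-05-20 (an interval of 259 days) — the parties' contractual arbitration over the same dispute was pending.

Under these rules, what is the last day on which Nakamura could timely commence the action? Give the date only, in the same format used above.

2012-03-06

The claim accrued on 2011-01-08, when the wrongful act occurred.
The untolled deadline — 1 year after 2011-01-08 — is 2012-01-08.
Because the automatic bankruptcy stay ran from 2011-07-13 to 2011-09-09, the deadline is extended by 58 days to 2012-03-06.
The pending related arbitration from 2012-09-03 to 2013-05-20 began after the period had already run on 2012-03-06, so it has no tolling effect.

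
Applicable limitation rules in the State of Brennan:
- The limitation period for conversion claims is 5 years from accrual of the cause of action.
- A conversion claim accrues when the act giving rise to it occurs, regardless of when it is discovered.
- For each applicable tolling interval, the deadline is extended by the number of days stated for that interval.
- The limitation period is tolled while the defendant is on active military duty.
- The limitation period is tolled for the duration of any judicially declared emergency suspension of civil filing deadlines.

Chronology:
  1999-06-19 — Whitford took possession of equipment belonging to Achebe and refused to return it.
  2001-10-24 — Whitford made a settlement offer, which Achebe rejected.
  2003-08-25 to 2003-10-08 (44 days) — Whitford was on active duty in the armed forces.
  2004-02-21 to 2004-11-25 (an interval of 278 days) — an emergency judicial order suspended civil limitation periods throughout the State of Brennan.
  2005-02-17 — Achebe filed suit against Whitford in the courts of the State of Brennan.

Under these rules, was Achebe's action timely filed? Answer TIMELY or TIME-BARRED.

The cause of action accrued on 1999-06-19, the date of the act.
5 years from 1999-06-19 is 2004-06-19.
The defendant's active military service from 2003-08-25 to 2003-10-08 tolled the period for 44 days, extending the deadline to 2004-08-02.
Because the emergency suspension of filing deadlines ran from 2004-02-21 to 2004-11-25, the deadline is extended by 278 days to 2005-05-07.
Nothing else in the chronology tolls or restarts the period.
The 2005-02-17 filing precedes the 2005-05-07 deadline; the claim is timely.

TIMELY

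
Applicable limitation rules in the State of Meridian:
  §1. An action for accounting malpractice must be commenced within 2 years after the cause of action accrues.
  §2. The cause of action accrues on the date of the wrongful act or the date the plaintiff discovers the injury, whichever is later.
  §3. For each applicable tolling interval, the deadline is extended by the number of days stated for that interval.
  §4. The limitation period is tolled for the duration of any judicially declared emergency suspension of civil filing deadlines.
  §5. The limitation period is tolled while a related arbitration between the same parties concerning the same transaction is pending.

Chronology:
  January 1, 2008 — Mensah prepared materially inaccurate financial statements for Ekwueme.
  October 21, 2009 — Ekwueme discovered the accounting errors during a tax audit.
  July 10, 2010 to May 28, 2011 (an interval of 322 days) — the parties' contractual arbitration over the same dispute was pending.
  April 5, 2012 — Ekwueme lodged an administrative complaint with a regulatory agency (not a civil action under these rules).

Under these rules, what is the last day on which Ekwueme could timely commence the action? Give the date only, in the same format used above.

Because discovery on October 21, 2009 post-dates the January 1, 2008 act, accrual under the later-of rule falls on October 21, 2009.
The untolled deadline — 2 years after October 21, 2009 — is October 21, 2011.
The pending related arbitration from July 10, 2010 to May 28, 2011 tolled the period for 322 days, extending the deadline to September 7, 2012.
None of the other events listed affects the running of the period under the stated rules.

September 7, 2012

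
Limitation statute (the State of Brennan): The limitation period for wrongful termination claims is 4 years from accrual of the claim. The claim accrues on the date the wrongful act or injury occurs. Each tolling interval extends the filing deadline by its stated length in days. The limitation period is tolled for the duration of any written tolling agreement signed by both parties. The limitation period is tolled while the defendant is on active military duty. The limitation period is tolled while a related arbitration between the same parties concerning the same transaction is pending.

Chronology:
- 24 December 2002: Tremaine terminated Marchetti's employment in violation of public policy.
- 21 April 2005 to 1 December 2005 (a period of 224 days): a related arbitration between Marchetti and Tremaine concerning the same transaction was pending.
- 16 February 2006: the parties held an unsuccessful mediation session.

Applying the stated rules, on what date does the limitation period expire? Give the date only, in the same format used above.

The limitation period began to run on 24 December 2002.
4 years from 24 December 2002 is 24 December 2006.
The pending related arbitration from 21 April 2005 to 1 December 2005 tolled the period for 224 days, extending the deadline to 5 August 2007.
The other events in the timeline have no effect on the limitation period under the stated rules.

5 August 2007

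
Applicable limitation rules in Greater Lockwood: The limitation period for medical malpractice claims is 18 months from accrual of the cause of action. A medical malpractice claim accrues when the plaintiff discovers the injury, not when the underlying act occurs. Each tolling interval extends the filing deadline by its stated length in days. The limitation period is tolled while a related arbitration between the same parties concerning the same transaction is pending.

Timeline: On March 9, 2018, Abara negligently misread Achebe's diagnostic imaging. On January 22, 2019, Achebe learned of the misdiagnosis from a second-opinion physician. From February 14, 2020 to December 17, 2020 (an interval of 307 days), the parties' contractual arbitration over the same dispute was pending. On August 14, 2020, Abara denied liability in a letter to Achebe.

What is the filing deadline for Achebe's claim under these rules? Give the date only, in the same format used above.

May 25, 2021

The claim did not accrue until Achebe discovered the injury on January 22, 2019; the March 9, 2018 act date does not start the clock under the stated rule.
The untolled deadline — 18 months after January 22, 2019 — is July 22, 2020.
The pending related arbitration from February 14, 2020 to December 17, 2020 tolled the period for 307 days, extending the deadline to May 25, 2021.
None of the other events listed affects the running of the period under the stated rules.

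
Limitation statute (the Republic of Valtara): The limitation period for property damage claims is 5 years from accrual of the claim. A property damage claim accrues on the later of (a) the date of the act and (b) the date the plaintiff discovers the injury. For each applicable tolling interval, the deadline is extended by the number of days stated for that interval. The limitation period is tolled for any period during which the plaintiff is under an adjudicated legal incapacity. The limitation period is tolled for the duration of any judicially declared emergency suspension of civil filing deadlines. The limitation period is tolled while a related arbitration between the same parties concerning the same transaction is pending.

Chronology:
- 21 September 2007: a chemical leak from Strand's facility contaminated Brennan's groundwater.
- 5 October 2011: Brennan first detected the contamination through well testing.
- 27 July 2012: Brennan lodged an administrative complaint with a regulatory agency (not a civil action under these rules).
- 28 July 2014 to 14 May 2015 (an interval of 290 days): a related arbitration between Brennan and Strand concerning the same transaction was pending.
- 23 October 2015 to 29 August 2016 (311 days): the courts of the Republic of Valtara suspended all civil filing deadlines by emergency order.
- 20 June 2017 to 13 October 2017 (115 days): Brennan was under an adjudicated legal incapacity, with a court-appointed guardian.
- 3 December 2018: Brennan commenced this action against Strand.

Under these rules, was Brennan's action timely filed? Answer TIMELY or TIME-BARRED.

TIME-BARRED

Because discovery on 5 October 2011 post-dates the 21 September 2007 act, accrual under the later-of rule falls on 5 October 2011.
5 years from 5 October 2011 is 5 October 2016.
Because the pending related arbitration ran from 28 July 2014 to 14 May 2015, the deadline is extended by 290 days to 22 July 2017.
The emergency suspension of filing deadlines from 23 October 2015 to 29 August 2016 tolled the period for 311 days, extending the deadline to 29 May 2018.
Because the plaintiff's legal incapacity ran from 20 June 2017 to 13 October 2017, the deadline is extended by 115 days to 21 September 2018.
None of the other events listed affects the running of the period under the stated rules.
The 3 December 2018 filing falls after the 21 September 2018 deadline; the claim is time-barred.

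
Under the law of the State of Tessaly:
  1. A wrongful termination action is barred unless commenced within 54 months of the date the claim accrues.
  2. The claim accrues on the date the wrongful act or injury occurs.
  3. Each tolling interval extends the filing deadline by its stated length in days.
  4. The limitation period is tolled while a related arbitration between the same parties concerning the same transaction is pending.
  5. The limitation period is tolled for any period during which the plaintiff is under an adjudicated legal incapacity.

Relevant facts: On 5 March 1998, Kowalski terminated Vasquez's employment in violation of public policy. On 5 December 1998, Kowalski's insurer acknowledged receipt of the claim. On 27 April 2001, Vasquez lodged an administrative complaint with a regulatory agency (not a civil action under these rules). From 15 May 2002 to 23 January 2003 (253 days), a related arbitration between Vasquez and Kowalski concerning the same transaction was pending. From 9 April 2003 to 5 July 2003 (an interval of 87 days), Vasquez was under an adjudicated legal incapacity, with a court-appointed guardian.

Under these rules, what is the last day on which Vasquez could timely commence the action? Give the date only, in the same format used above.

The claim accrued on 5 March 1998, the date of the act.
Adding the 54 months base period to 5 March 1998 gives a deadline of 5 September 2002, before any tolling.
The period was tolled for 253 days by the pending related arbitration (15 May 2002 to 23 January 2003), pushing the deadline to 16 May 2003.
The period was tolled for 87 days by the plaintiff's legal incapacity (9 April 2003 to 5 July 2003), pushing the deadline to 11 August 2003.
The other events in the timeline have no effect on the limitation period under the stated rules.

11 August 2003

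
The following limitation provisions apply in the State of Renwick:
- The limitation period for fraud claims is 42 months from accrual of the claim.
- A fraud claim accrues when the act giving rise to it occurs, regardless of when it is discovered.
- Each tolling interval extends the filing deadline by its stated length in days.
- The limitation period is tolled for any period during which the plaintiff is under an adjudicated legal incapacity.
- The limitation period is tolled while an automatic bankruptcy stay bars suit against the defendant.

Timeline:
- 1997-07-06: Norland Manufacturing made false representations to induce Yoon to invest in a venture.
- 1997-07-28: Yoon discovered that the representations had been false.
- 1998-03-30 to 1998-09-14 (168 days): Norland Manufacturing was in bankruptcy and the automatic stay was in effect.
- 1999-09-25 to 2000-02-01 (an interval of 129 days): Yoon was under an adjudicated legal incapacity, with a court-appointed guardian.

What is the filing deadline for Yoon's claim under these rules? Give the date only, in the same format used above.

Accrual is governed by the date of the act, so the period began to run on 1997-07-06; the later discovery on 1997-07-28 is irrelevant under the stated rule.
Adding the 42 months base period to 1997-07-06 gives a deadline of 2001-01-06, before any tolling.
The period was tolled for 168 days by the automatic bankruptcy stay (1998-03-30 to 1998-09-14), pushing the deadline to 2001-06-23.
Because the plaintiff's legal incapacity ran from 1999-09-25 to 2000-02-01, the deadline is extended by 129 days to 2001-10-30.

2001-10-30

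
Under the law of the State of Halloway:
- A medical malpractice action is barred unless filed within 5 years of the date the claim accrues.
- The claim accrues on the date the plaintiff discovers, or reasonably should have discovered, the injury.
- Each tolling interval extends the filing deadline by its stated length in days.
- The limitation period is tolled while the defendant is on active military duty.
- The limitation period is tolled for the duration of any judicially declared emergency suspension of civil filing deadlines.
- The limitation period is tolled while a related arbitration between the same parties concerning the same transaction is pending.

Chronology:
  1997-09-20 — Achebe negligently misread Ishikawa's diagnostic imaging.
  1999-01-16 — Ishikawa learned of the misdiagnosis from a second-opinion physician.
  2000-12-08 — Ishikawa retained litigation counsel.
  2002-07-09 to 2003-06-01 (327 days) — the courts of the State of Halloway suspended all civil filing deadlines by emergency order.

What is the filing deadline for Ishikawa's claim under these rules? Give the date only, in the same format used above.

Under the discovery rule, the claim accrued on 1999-01-16, when Ishikawa discovered the injury — not on the 1997-09-20 date of the underlying act.
Adding the 5 years base period to 1999-01-16 gives a deadline of 2004-01-16, before any tolling.
Because the emergency suspension of filing deadlines ran from 2002-07-09 to 2003-06-01, the deadline is extended by 327 days to 2004-12-08.
None of the other events listed affects the running of the period under the stated rules.

2004-12-08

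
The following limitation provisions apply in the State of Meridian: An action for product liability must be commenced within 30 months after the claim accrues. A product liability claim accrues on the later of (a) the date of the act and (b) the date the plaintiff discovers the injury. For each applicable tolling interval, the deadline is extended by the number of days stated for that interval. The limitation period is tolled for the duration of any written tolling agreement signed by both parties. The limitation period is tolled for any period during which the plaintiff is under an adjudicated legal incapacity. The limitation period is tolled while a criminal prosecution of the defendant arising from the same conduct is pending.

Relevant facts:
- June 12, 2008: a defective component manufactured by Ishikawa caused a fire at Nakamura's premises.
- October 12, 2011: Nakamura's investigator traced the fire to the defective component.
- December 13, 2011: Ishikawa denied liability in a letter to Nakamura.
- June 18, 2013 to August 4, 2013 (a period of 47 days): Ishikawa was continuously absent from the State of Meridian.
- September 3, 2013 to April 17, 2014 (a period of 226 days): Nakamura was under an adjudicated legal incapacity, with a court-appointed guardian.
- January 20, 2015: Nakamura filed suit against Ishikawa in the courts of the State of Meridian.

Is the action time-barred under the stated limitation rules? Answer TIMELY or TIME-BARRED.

Taking the later of the act (June 12, 2008) and discovery (October 12, 2011), the claim accrued on October 12, 2011.
30 months from October 12, 2011 is April 12, 2014.
The period was tolled for 226 days by the plaintiff's legal incapacity (September 3, 2013 to April 17, 2014), pushing the deadline to November 24, 2014.
The defendant's absence from the jurisdiction from June 18, 2013 to August 4, 2013 does not toll the period, because no stated rule makes the defendant's absence a tolling event.
The other events in the timeline have no effect on the limitation period under the stated rules.
Nakamura filed on January 20, 2015, after the November 24, 2014 deadline, so the action is time-barred.

TIME-BARRED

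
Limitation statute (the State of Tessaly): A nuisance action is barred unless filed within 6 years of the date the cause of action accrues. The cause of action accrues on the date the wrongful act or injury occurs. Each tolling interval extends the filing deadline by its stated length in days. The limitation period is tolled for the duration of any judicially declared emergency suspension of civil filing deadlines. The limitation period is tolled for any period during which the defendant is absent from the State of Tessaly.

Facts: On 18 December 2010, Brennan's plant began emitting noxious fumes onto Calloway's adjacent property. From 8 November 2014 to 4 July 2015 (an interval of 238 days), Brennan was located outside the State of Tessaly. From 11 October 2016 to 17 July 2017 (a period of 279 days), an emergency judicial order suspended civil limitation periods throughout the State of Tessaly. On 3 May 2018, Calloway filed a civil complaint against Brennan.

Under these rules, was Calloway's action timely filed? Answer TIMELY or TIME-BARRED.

TIMELY

The cause of action accrued on 18 December 2010, the date of the act.
Adding the 6 years base period to 18 December 2010 gives a deadline of 18 December 2016, before any tolling.
The period was tolled for 238 days by the defendant's absence from the jurisdiction (8 November 2014 to 4 July 2015), pushing the deadline to 13 August 2017.
The emergency suspension of filing deadlines from 11 October 2016 to 17 July 2017 tolled the period for 279 days, extending the deadline to 19 May 2018.
Filing on 3 May 2018 beat the 19 May 2018 deadline — the action is timely.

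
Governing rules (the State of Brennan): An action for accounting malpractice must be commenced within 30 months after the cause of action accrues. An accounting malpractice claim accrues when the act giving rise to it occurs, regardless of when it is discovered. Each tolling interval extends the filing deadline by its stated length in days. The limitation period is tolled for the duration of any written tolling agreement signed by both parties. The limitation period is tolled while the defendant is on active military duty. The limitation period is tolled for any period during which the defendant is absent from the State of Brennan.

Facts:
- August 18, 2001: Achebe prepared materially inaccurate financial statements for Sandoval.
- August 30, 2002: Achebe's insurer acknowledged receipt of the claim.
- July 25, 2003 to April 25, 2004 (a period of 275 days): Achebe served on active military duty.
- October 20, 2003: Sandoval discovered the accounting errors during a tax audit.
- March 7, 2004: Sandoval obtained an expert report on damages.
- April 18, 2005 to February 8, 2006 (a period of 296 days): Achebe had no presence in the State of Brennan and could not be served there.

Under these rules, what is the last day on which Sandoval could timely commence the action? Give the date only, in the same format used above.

Accrual is governed by the date of the act, so the period began to run on August 18, 2001; the later discovery on October 20, 2003 is irrelevant under the stated rule.
Adding the 30 months base period to August 18, 2001 gives a deadline of February 18, 2004, before any tolling.
The period was tolled for 275 days by the defendant's active military service (July 25, 2003 to April 25, 2004), pushing the deadline to November 19, 2004.
By the time the defendant's absence from the jurisdiction began on April 18, 2005, the limitation period had already expired on November 19, 2004; that interval cannot revive it.
Nothing else in the chronology tolls or restarts the period.

November 19, 2004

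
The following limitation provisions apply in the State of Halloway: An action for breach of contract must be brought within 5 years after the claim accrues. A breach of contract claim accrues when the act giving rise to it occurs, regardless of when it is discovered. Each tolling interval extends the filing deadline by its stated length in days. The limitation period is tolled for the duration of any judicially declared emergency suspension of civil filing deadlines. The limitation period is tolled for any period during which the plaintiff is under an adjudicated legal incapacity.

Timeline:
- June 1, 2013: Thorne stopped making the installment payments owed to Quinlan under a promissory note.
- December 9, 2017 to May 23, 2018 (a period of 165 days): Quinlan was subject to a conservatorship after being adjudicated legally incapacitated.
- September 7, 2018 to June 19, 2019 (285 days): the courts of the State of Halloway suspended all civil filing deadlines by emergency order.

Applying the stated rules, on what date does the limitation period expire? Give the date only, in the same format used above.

August 25, 2019

The claim accrued on June 1, 2013, the date of the act.
Adding the 5 years base period to June 1, 2013 gives a deadline of June 1, 2018, before any tolling.
The plaintiff's legal incapacity from December 9, 2017 to May 23, 2018 tolled the period for 165 days, extending the deadline to November 13, 2018.
Because the emergency suspension of filing deadlines ran from September 7, 2018 to June 19, 2019, the deadline is extended by 285 days to August 25, 2019.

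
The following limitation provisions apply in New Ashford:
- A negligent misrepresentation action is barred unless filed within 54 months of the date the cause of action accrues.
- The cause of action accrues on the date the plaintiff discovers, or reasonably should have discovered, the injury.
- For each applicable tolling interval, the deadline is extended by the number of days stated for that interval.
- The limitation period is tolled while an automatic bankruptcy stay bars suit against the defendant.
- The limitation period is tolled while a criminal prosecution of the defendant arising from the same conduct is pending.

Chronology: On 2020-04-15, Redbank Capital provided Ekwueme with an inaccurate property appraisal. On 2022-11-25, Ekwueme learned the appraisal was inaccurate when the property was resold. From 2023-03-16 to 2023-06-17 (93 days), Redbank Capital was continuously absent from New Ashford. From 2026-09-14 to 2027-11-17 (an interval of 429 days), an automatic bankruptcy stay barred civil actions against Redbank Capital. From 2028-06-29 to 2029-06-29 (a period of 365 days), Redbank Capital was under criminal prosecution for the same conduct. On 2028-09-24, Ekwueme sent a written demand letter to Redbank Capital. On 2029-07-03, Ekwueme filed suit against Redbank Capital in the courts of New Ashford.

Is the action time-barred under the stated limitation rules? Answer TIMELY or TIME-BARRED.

Accrual is tied to discovery, so the period began on 2022-11-25 rather than on 2020-04-15 when the act occurred.
The untolled deadline — 54 months after 2022-11-25 — is 2027-05-25.
The automatic bankruptcy stay from 2026-09-14 to 2027-11-17 tolled the period for 429 days, extending the deadline to 2028-07-27.
The period was tolled for 365 days by the pending criminal prosecution (2028-06-29 to 2029-06-29), pushing the deadline to 2029-07-27.
Although the defendant's absence ran from 2023-03-16 to 2023-06-17, the stated rules do not make that a tolling event, so it is disregarded.
None of the other events listed affects the running of the period under the stated rules.
Filing on 2029-07-03 beat the 2029-07-27 deadline — the action is timely.

TIMELY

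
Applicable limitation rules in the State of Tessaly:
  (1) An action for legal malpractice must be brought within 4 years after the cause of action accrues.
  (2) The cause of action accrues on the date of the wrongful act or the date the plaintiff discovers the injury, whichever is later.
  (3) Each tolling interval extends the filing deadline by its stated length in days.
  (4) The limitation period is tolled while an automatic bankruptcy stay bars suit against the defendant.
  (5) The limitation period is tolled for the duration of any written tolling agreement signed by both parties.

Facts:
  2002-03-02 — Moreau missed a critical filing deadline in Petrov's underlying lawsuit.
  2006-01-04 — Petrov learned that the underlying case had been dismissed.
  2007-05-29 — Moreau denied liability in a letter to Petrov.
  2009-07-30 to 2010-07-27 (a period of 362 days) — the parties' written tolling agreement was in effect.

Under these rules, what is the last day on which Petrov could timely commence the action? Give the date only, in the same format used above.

Because discovery on 2006-01-04 post-dates the 2002-03-02 act, accrual under the later-of rule falls on 2006-01-04.
4 years from 2006-01-04 is 2010-01-04.
Because the written tolling agreement ran from 2009-07-30 to 2010-07-27, the deadline is extended by 362 days to 2011-01-01.
The other events in the timeline have no effect on the limitation period under the stated rules.

2011-01-01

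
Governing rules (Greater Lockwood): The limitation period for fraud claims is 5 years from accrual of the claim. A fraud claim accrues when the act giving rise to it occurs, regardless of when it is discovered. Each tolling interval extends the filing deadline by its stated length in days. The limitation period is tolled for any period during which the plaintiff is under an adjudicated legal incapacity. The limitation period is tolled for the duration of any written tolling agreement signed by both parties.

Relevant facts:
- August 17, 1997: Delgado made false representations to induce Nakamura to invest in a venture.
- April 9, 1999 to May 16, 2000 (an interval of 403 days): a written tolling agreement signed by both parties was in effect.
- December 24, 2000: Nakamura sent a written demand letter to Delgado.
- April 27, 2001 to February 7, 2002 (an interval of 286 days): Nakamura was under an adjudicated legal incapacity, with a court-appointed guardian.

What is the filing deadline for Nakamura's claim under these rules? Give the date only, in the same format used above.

The claim accrued on August 17, 1997, the date of the act.
The untolled deadline — 5 years after August 17, 1997 — is August 17, 2002.
Because the written tolling agreement ran from April 9, 1999 to May 16, 2000, the deadline is extended by 403 days to September 24, 2003.
The plaintiff's legal incapacity from April 27, 2001 to February 7, 2002 tolled the period for 286 days, extending the deadline to July 6, 2004.
The other events in the timeline have no effect on the limitation period under the stated rules.

July 6, 2004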